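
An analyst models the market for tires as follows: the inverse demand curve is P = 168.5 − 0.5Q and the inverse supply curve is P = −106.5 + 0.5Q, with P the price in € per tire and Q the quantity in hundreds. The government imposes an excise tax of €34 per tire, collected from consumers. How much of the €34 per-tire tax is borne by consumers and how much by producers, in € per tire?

Rewrite in direct form: Qd = 337 − 2P and Qs = 2P + 213.
Before the tax: set 337 − 2P = 2P + 213 → P* = €31, Q* = 275.
With the tax collected from consumers, demand (in seller-price terms) shifts: Qd = 337 − 2(P + 34).
New equilibrium: consumers pay €48, producers receive €14, Q = 241. (Wedge: Pb − Ps = 34.)
Burden on consumers: €17; on producers: €17. (They sum to €34.)

Consumers bear €17 per tire; producers bear €17 per tire.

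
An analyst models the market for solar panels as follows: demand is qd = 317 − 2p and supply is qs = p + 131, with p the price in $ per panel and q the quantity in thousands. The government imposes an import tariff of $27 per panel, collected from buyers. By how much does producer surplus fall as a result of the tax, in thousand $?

Producer surplus falls by $3312 thousand.

Before the tax: set 317 − 2p = p + 131 → p* = $62, q* = 193.
With the tax collected from buyers, demand (in seller-price terms) shifts: qd = 317 − 2(p + 27).
Solving gives q = 175 with buyers paying $71 and sellers receiving $44 (the $27 wedge).
ΔPS is the trapezoid between Q = 175 and Q = 193 of height $18: ½ · (193 + 175) · 18 = $3312.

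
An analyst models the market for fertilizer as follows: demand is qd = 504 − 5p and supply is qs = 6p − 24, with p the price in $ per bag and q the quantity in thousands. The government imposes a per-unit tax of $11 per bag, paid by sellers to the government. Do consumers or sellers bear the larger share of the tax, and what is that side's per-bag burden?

Consumers bear the larger share: $6 per bag.

Without the tax, 504 − 5p = 6p − 24 gives 11p = 528, so p* = $48 and q* = 264.
With the tax collected from sellers, supply shifts: qs = 6(p − 11) − 24.
New equilibrium: consumers pay $54, sellers receive $43, q = 234. (Wedge: pb − ps = 11.)
Per-bag burden: consumers $6, sellers $5.
Consumers take the larger share because demand is less price-elastic here (demand slope 5 vs supply slope 6).
The less price-elastic side of the market bears the larger share of a per-unit tax.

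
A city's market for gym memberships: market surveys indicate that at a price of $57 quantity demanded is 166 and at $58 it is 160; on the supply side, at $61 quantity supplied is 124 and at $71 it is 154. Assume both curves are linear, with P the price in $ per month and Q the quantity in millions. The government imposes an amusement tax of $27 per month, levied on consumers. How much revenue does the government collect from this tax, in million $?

Demand slope: (160 − 166)/(58 − 57) = -6, so Qd = 508 − 6P.
Supply slope: (154 − 124)/(71 − 61) = 3, so Qs = 3P − 59.
Without the tax, 508 − 6P = 3P − 59 gives 9P = 567, so P* = $63 and Q* = 130.
With the tax collected from consumers, demand (in seller-price terms) shifts: Qd = 508 − 6(P + 27).
Solving gives Q = 76 with consumers paying $72 and sellers receiving $45 (the $27 wedge).
Revenue = t · Q = 27 · 76 = $2052.

Tax revenue = $2052 million.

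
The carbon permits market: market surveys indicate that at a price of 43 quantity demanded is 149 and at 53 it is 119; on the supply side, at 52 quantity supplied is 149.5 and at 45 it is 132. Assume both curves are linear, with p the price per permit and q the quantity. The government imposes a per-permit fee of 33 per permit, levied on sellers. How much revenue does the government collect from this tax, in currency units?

Demand slope: (119 − 149)/(53 − 43) = -3, so qd = 278 − 3p.
Supply slope: (132 − 149.5)/(45 − 52) = 2.5, so qs = 2.5p + 19.5.
Before the tax: set 278 − 3p = 2.5p + 19.5 → p* = 47, q* = 137.
With the tax collected from sellers, supply shifts: qs = 2.5(p − 33) + 19.5.
New equilibrium: consumers pay 62, sellers receive 29, q = 92. (Wedge: pb − ps = 33.)
Revenue = t · Q = 33 · 92 = 3036.

Tax revenue = 3036.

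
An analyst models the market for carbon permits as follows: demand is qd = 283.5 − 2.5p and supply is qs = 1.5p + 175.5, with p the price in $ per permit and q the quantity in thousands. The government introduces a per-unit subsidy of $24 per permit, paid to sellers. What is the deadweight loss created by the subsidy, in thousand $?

Without the subsidy, 283.5 − 2.5p = 1.5p + 175.5 gives 4p = 108, so p* = $27 and q* = 216.
With a per-unit subsidy paid to sellers, each receives p + 24 per unit sold, so supply becomes qs = 1.5(p + 24) + 175.5.
New equilibrium: consumers pay $18, sellers receive $42, q = 238.5. (Wedge: pb − ps = −24.)
Quantity rises by |ΔQ| = |216 − 238.5| = 22.5.
DWL = ½ · t · |ΔQ| = ½ · 24 · 22.5 = $270.

Deadweight loss = $270 thousand.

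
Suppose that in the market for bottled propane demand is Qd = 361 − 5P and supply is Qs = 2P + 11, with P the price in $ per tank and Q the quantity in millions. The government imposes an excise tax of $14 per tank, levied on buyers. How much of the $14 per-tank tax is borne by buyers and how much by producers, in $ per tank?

Before the tax: set 361 − 5P = 2P + 11 → P* = $50, Q* = 111.
With the tax collected from buyers, demand (in seller-price terms) shifts: Qd = 361 − 5(P + 14).
Solving gives Q = 91 with buyers paying $54 and producers receiving $40 (the $14 wedge).
Burden on buyers: $4; on producers: $10. (They sum to $14.)
The less price-elastic side of the market bears the larger share of a per-unit tax.

Buyers bear $4 per tank; producers bear $10 per tank.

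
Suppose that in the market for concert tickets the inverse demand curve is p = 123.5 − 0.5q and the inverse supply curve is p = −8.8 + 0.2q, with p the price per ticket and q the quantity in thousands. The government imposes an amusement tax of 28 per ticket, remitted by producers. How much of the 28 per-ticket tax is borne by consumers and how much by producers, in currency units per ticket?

Consumers bear 20 per ticket; producers bear 8 per ticket.

Inverting to q(p) form: qd = 247 − 2p; qs = 5p + 44.
Without the tax, 247 − 2p = 5p + 44 gives 7p = 203, so p* = 29 and q* = 189.
With the tax collected from producers, supply shifts: qs = 5(p − 28) + 44.
New equilibrium: consumers pay 49, producers receive 21, q = 149. (Wedge: pb − ps = 28.)
Burden on consumers: 20; on producers: 8. (They sum to 28.)
The less price-elastic side of the market bears the larger share of a per-unit tax.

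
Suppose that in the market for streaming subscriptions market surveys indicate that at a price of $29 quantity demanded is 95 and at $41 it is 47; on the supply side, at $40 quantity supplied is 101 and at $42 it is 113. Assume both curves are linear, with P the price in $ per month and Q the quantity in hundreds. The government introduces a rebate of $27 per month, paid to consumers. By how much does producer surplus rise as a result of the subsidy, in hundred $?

Demand slope: (47 − 95)/(41 − 29) = -4, so Qd = 211 − 4P.
Supply slope: (113 − 101)/(42 − 40) = 6, so Qs = 6P − 139.
Without the subsidy, 211 − 4P = 6P − 139 gives 10P = 350, so P* = $35 and Q* = 71.
With a per-unit subsidy paid to consumers, each effectively pays P − 27, so demand becomes Qd = 211 − 4(P − 27).
Solving gives Q = 135.8 with consumers paying $18.8 and suppliers receiving $45.8 (the $27 wedge).
ΔPS is the trapezoid between Q = 135.8 and Q = 71 of height $10.8: ½ · (71 + 135.8) · 10.8 = $1116.72.

Producer surplus rises by $1116.72 hundred.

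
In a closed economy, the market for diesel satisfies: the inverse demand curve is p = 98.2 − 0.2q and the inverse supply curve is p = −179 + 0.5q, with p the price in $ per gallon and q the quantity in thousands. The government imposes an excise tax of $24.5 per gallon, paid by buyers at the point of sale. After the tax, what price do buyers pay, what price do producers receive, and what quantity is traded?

Inverting to q(p) form: qd = 491 − 5p; qs = 2p + 358.
Without the tax, 491 − 5p = 2p + 358 gives 7p = 133, so p* = $19 and q* = 396.
With the tax collected from buyers, demand (in seller-price terms) shifts: qd = 491 − 5(p + 24.5).
Solving gives q = 361 with buyers paying $26 and producers receiving $1.5 (the $24.5 wedge).

Buyers pay $26; producers receive $1.5; quantity = 361.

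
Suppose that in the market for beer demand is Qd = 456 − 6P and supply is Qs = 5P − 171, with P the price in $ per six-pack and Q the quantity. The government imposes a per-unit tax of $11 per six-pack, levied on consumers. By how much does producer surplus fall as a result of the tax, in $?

Producer surplus falls by $594.

Before the tax: set 456 − 6P = 5P − 171 → P* = $57, Q* = 114.
With the tax collected from consumers, demand (in seller-price terms) shifts: Qd = 456 − 6(P + 11).
Solving gives Q = 84 with consumers paying $62 and producers receiving $51 (the $11 wedge).
ΔPS is the trapezoid between Q = 84 and Q = 114 of height $6: ½ · (114 + 84) · 6 = $594.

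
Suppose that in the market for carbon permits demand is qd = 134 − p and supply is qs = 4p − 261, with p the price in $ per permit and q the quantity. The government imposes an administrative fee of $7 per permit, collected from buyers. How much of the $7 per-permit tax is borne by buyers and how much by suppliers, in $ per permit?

Buyers bear $5.6 per permit; suppliers bear $1.4 per permit.

Before the tax: set 134 − p = 4p − 261 → p* = $79, q* = 55.
With the tax collected from buyers, demand (in seller-price terms) shifts: qd = 134 − (p + 7).
Solving gives q = 49.4 with buyers paying $84.6 and suppliers receiving $77.6 (the $7 wedge).
Burden on buyers: $5.6; on suppliers: $1.4. (They sum to $7.)
The less price-elastic side of the market bears the larger share of a per-unit tax.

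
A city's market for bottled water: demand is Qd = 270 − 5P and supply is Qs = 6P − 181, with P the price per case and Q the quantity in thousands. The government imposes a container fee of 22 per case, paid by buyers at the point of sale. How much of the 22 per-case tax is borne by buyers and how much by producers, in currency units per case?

Without the tax, 270 − 5P = 6P − 181 gives 11P = 451, so P* = 41 and Q* = 65.
With the tax collected from buyers, demand (in seller-price terms) shifts: Qd = 270 − 5(P + 22).
Solving gives Q = 5 with buyers paying 53 and producers receiving 31 (the 22 wedge).
Burden on buyers: 12; on producers: 10. (They sum to 22.)
The less price-elastic side of the market bears the larger share of a per-unit tax.

Buyers bear 12 per case; producers bear 10 per case.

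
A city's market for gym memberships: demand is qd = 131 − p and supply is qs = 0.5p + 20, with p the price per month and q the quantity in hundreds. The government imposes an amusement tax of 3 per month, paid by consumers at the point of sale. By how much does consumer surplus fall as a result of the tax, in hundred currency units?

Without the tax, 131 − p = 0.5p + 20 gives 1.5p = 111, so p* = 74 and q* = 57.
With the tax collected from consumers, demand (in seller-price terms) shifts: qd = 131 − (p + 3).
New equilibrium: consumers pay 75, suppliers receive 72, q = 56. (Wedge: pb − ps = 3.)
ΔCS is the trapezoid between Q = 56 and Q = 57 of height 1: ½ · (57 + 56) · 1 = 56.5.

Consumer surplus falls by 56.5 hundred.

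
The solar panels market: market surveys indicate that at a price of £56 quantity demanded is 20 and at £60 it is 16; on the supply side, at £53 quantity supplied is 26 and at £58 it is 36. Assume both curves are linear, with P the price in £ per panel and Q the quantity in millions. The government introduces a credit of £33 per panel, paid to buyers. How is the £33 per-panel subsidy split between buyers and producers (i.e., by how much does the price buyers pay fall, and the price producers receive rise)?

Demand slope: (16 − 20)/(60 − 56) = -1, so Qd = 76 − P.
Supply slope: (36 − 26)/(58 − 53) = 2, so Qs = 2P − 80.
Before the subsidy: set 76 − P = 2P − 80 → P* = £52, Q* = 24.
With a per-unit subsidy paid to buyers, each effectively pays P − 33, so demand becomes Qd = 76 − (P − 33).
Solving gives Q = 46 with buyers paying £30 and producers receiving £63 (the £33 wedge).
Gain to buyers: £22; to producers: £11. (They sum to £33.)

Buyers gain £22 per panel; producers gain £11 per panel.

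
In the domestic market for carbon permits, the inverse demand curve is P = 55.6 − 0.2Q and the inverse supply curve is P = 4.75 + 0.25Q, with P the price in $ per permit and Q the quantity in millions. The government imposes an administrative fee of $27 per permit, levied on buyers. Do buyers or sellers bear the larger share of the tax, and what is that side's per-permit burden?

Sellers bear the larger share: $15 per permit.

Rewrite in direct form: Qd = 278 − 5P and Qs = 4P − 19.
Without the tax, 278 − 5P = 4P − 19 gives 9P = 297, so P* = $33 and Q* = 113.
With the tax collected from buyers, demand (in seller-price terms) shifts: Qd = 278 − 5(P + 27).
New equilibrium: buyers pay $45, sellers receive $18, Q = 53. (Wedge: Pb − Ps = 27.)
Per-permit burden: buyers $12, sellers $15.
Sellers take the larger share because supply is less price-elastic here (demand slope 5 vs supply slope 4).
The less price-elastic side of the market bears the larger share of a per-unit tax.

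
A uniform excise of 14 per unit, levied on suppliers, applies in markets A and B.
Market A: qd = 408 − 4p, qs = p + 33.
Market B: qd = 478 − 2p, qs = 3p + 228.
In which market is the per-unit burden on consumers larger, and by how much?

Market A: pre-tax p* = 75, q* = 108; post-tax q = 96.8; per-unit burden on consumers = 2.8.
Market B: pre-tax p* = 50, q* = 378; post-tax q = 361.2; per-unit burden on consumers = 8.4.
Difference: 2.8 vs 8.4 → market B is larger by 5.6.

Market B, by 5.6.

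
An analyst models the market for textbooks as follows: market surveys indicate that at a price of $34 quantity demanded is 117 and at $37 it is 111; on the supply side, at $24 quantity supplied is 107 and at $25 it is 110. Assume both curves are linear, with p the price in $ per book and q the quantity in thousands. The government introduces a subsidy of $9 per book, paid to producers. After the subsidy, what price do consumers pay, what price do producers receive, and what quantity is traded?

Demand slope: (111 − 117)/(37 − 34) = -2, so qd = 185 − 2p.
Supply slope: (110 − 107)/(25 − 24) = 3, so qs = 3p + 35.
Without the subsidy, 185 − 2p = 3p + 35 gives 5p = 150, so p* = $30 and q* = 125.
With a per-unit subsidy paid to producers, each receives p + 9 per unit sold, so supply becomes qs = 3(p + 9) + 35.
New equilibrium: consumers pay $24.6, producers receive $33.6, q = 135.8. (Wedge: pb − ps = −9.)

Consumers pay $24.6; producers receive $33.6; quantity = 135.8.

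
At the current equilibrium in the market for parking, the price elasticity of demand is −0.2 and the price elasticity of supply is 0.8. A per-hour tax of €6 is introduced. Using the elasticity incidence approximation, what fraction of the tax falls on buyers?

Incidence ratio: buyers' share ≈ εs / (εs + |εd|) = 0.8 / (0.8 + 0.2) = 0.8.
Supply is the more elastic side, so buyers bear the larger share.

Buyers' share ≈ 0.8.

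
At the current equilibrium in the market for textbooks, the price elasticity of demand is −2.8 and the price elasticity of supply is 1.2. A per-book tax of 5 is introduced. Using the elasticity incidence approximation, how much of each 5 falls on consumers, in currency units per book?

Incidence ratio: consumers' share ≈ εs / (εs + |εd|) = 1.2 / (1.2 + 2.8) = 0.3.
So consumers bear ≈ 0.3 × 5 = 1.5; suppliers bear 3.5.

Consumers bear ≈ 1.5 per book.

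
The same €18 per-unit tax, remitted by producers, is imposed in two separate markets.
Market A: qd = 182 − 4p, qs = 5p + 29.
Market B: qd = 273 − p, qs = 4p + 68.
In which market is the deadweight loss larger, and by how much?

Market A, by €230.4.

Market A: pre-tax p* = €17, q* = 114; post-tax q = 74; deadweight loss = €360.
Market B: pre-tax p* = €41, q* = 232; post-tax q = 217.6; deadweight loss = €129.6.
Difference: €360 vs €129.6 → market A is larger by €230.4.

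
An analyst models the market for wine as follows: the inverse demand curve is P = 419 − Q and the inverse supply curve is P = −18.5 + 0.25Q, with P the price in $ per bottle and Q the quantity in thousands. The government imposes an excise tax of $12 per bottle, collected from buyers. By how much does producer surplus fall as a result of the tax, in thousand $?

Rewrite in direct form: Qd = 419 − P and Qs = 4P + 74.
Before the tax: set 419 − P = 4P + 74 → P* = $69, Q* = 350.
With the tax collected from buyers, demand (in seller-price terms) shifts: Qd = 419 − (P + 12).
New equilibrium: buyers pay $78.6, producers receive $66.6, Q = 340.4. (Wedge: Pb − Ps = 12.)
ΔPS is the trapezoid between Q = 340.4 and Q = 350 of height $2.4: ½ · (350 + 340.4) · 2.4 = $828.48.

Producer surplus falls by $828.48 thousand.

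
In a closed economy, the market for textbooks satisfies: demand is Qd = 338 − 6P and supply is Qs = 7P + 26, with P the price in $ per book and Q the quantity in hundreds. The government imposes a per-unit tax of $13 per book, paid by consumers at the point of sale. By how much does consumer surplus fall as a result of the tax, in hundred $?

Consumer surplus falls by $1211 hundred.

Before the tax: set 338 − 6P = 7P + 26 → P* = $24, Q* = 194.
With the tax collected from consumers, demand (in seller-price terms) shifts: Qd = 338 − 6(P + 13).
New equilibrium: consumers pay $31, sellers receive $18, Q = 152. (Wedge: Pb − Ps = 13.)
ΔCS is the trapezoid between Q = 152 and Q = 194 of height $7: ½ · (194 + 152) · 7 = $1211.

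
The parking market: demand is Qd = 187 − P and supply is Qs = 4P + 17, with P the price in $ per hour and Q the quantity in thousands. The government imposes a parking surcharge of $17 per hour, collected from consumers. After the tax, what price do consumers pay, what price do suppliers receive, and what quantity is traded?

Consumers pay $47.6; suppliers receive $30.6; quantity = 139.4.

Without the tax, 187 − P = 4P + 17 gives 5P = 170, so P* = $34 and Q* = 153.
With the tax collected from consumers, demand (in seller-price terms) shifts: Qd = 187 − (P + 17).
New equilibrium: consumers pay $47.6, suppliers receive $30.6, Q = 139.4. (Wedge: Pb − Ps = 17.)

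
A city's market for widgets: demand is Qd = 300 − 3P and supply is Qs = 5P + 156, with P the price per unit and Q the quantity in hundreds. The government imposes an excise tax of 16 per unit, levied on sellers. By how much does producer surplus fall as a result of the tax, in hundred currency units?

Producer surplus falls by 1386 hundred.

Without the tax, 300 − 3P = 5P + 156 gives 8P = 144, so P* = 18 and Q* = 246.
With the tax collected from sellers, supply shifts: Qs = 5(P − 16) + 156.
Solving gives Q = 216 with buyers paying 28 and sellers receiving 12 (the 16 wedge).
ΔPS is the trapezoid between Q = 216 and Q = 246 of height 6: ½ · (246 + 216) · 6 = 1386.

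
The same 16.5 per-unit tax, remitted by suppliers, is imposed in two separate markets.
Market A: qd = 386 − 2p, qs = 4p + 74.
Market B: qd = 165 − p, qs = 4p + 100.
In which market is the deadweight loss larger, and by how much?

Market A, by 72.6.

Market A: pre-tax p* = 52, q* = 282; post-tax q = 260; deadweight loss = 181.5.
Market B: pre-tax p* = 13, q* = 152; post-tax q = 138.8; deadweight loss = 108.9.
Difference: 181.5 vs 108.9 → market A is larger by 72.6.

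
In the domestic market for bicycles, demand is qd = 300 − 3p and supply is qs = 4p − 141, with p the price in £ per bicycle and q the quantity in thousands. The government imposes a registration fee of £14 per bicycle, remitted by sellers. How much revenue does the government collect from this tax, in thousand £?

Tax revenue = £1218 thousand.

Without the tax, 300 − 3p = 4p − 141 gives 7p = 441, so p* = £63 and q* = 111.
With the tax collected from sellers, supply shifts: qs = 4(p − 14) − 141.
Solving gives q = 87 with consumers paying £71 and sellers receiving £57 (the £14 wedge).
Revenue = t · Q = 14 · 87 = £1218.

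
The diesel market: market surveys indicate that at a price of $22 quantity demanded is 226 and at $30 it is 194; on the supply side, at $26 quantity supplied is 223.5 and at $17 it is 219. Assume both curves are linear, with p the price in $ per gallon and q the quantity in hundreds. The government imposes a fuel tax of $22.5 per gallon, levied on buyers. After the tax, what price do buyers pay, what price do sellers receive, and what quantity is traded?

Demand slope: (194 − 226)/(30 − 22) = -4, so qd = 314 − 4p.
Supply slope: (219 − 223.5)/(17 − 26) = 0.5, so qs = 0.5p + 210.5.
Without the tax, 314 − 4p = 0.5p + 210.5 gives 4.5p = 103.5, so p* = $23 and q* = 222.
With the tax collected from buyers, demand (in seller-price terms) shifts: qd = 314 − 4(p + 22.5).
New equilibrium: buyers pay $25.5, sellers receive $3, q = 212. (Wedge: pb − ps = 22.5.)
The less price-elastic side of the market bears the larger share of a per-unit tax.

Buyers pay $25.5; sellers receive $3; quantity = 212.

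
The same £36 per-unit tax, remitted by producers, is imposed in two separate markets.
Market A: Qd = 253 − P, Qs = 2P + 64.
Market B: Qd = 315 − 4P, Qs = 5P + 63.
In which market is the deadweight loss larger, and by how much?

Market B, by £1008.

Market A: pre-tax P* = £63, Q* = 190; post-tax Q = 166; deadweight loss = £432.
Market B: pre-tax P* = £28, Q* = 203; post-tax Q = 123; deadweight loss = £1440.
Difference: £432 vs £1440 → market B is larger by £1008.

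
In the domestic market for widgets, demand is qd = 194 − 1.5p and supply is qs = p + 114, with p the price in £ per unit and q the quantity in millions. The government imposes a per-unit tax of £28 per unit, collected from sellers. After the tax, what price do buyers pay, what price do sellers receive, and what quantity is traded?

Without the tax, 194 − 1.5p = p + 114 gives 2.5p = 80, so p* = £32 and q* = 146.
With the tax collected from sellers, supply shifts: qs = (p − 28) + 114.
New equilibrium: buyers pay £43.2, sellers receive £15.2, q = 129.2. (Wedge: pb − ps = 28.)
The less price-elastic side of the market bears the larger share of a per-unit tax.

Buyers pay £43.2; sellers receive £15.2; quantity = 129.2.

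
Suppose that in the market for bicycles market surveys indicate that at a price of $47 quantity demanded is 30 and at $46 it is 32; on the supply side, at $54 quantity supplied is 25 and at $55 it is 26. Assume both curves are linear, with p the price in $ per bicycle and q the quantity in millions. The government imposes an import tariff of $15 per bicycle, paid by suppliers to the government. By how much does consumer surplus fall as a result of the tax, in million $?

Consumer surplus falls by $85 million.

Demand slope: (32 − 30)/(46 − 47) = -2, so qd = 124 − 2p.
Supply slope: (26 − 25)/(55 − 54) = 1, so qs = p − 29.
Before the tax: set 124 − 2p = p − 29 → p* = $51, q* = 22.
With the tax collected from suppliers, supply shifts: qs = (p − 15) − 29.
New equilibrium: buyers pay $56, suppliers receive $41, q = 12. (Wedge: pb − ps = 15.)
ΔCS is the trapezoid between Q = 12 and Q = 22 of height $5: ½ · (22 + 12) · 5 = $85.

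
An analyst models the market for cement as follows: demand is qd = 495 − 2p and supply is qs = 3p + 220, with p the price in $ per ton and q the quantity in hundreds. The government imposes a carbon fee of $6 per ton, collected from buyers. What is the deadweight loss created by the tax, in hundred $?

Deadweight loss = $21.6 hundred.

Without the tax, 495 − 2p = 3p + 220 gives 5p = 275, so p* = $55 and q* = 385.
With the tax collected from buyers, demand (in seller-price terms) shifts: qd = 495 − 2(p + 6).
New equilibrium: buyers pay $58.6, producers receive $52.6, q = 377.8. (Wedge: pb − ps = 6.)
Quantity falls by |ΔQ| = |385 − 377.8| = 7.2.
DWL = ½ · t · |ΔQ| = ½ · 6 · 7.2 = $21.6.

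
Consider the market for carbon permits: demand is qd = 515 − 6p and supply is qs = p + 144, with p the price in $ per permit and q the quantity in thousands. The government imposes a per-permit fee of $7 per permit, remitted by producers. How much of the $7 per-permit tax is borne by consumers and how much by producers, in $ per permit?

Before the tax: set 515 − 6p = p + 144 → p* = $53, q* = 197.
With the tax collected from producers, supply shifts: qs = (p − 7) + 144.
Solving gives q = 191 with consumers paying $54 and producers receiving $47 (the $7 wedge).
Burden on consumers: $1; on producers: $6. (They sum to $7.)
The less price-elastic side of the market bears the larger share of a per-unit tax.

Consumers bear $1 per permit; producers bear $6 per permit.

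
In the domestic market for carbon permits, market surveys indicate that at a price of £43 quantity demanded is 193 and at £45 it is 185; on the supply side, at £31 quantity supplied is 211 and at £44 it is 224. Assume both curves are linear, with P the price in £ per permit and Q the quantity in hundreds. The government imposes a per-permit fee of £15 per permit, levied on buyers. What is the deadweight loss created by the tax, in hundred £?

Demand slope: (185 − 193)/(45 − 43) = -4, so Qd = 365 − 4P.
Supply slope: (224 − 211)/(44 − 31) = 1, so Qs = P + 180.
Without the tax, 365 − 4P = P + 180 gives 5P = 185, so P* = £37 and Q* = 217.
With the tax collected from buyers, demand (in seller-price terms) shifts: Qd = 365 − 4(P + 15).
New equilibrium: buyers pay £40, sellers receive £25, Q = 205. (Wedge: Pb − Ps = 15.)
Quantity falls by |ΔQ| = |217 − 205| = 12.
DWL = ½ · t · |ΔQ| = ½ · 15 · 12 = £90.

Deadweight loss = £90 hundred.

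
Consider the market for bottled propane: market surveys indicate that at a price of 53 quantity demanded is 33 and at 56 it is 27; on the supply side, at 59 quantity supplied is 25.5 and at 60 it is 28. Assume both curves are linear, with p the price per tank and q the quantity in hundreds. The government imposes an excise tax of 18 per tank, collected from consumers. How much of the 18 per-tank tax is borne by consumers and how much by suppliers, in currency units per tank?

Consumers bear 10 per tank; suppliers bear 8 per tank.

Demand slope: (27 − 33)/(56 − 53) = -2, so qd = 139 − 2p.
Supply slope: (28 − 25.5)/(60 − 59) = 2.5, so qs = 2.5p − 122.
Before the tax: set 139 − 2p = 2.5p − 122 → p* = 58, q* = 23.
With the tax collected from consumers, demand (in seller-price terms) shifts: qd = 139 − 2(p + 18).
New equilibrium: consumers pay 68, suppliers receive 50, q = 3. (Wedge: pb − ps = 18.)
Burden on consumers: 10; on suppliers: 8. (They sum to 18.)
The less price-elastic side of the market bears the larger share of a per-unit tax.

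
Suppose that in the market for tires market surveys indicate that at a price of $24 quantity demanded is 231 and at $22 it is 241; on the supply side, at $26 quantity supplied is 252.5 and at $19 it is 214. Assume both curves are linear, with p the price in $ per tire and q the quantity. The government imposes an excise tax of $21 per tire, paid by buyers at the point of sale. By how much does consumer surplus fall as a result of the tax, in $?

Demand slope: (241 − 231)/(22 − 24) = -5, so qd = 351 − 5p.
Supply slope: (214 − 252.5)/(19 − 26) = 5.5, so qs = 5.5p + 109.5.
Before the tax: set 351 − 5p = 5.5p + 109.5 → p* = $23, q* = 236.
With the tax collected from buyers, demand (in seller-price terms) shifts: qd = 351 − 5(p + 21).
Solving gives q = 181 with buyers paying $34 and producers receiving $13 (the $21 wedge).
ΔCS is the trapezoid between Q = 181 and Q = 236 of height $11: ½ · (236 + 181) · 11 = $2293.5.

Consumer surplus falls by $2293.5.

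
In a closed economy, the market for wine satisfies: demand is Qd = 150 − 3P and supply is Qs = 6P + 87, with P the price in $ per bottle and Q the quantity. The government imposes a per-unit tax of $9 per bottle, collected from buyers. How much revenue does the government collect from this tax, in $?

Without the tax, 150 − 3P = 6P + 87 gives 9P = 63, so P* = $7 and Q* = 129.
With the tax collected from buyers, demand (in seller-price terms) shifts: Qd = 150 − 3(P + 9).
New equilibrium: buyers pay $13, sellers receive $4, Q = 111. (Wedge: Pb − Ps = 9.)
Revenue = t · Q = 9 · 111 = $999.

Tax revenue = $999.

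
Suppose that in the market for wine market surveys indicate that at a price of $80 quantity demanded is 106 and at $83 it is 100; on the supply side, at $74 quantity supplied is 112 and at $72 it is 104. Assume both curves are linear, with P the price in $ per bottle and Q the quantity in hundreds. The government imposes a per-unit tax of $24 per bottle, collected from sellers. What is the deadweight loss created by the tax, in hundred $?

Deadweight loss = $384 hundred.

Demand slope: (100 − 106)/(83 − 80) = -2, so Qd = 266 − 2P.
Supply slope: (104 − 112)/(72 − 74) = 4, so Qs = 4P − 184.
Before the tax: set 266 − 2P = 4P − 184 → P* = $75, Q* = 116.
With the tax collected from sellers, supply shifts: Qs = 4(P − 24) − 184.
Solving gives Q = 84 with buyers paying $91 and sellers receiving $67 (the $24 wedge).
Quantity falls by |ΔQ| = |116 − 84| = 32.
DWL = ½ · t · |ΔQ| = ½ · 24 · 32 = $384.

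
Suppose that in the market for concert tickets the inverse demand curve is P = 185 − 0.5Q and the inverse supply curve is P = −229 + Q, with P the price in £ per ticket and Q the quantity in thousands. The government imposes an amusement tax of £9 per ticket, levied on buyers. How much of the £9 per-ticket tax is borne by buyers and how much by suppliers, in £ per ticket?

Buyers bear £3 per ticket; suppliers bear £6 per ticket.

Rewrite in direct form: Qd = 370 − 2P and Qs = P + 229.
Without the tax, 370 − 2P = P + 229 gives 3P = 141, so P* = £47 and Q* = 276.
With the tax collected from buyers, demand (in seller-price terms) shifts: Qd = 370 − 2(P + 9).
Solving gives Q = 270 with buyers paying £50 and suppliers receiving £41 (the £9 wedge).
Burden on buyers: £3; on suppliers: £6. (They sum to £9.)
The less price-elastic side of the market bears the larger share of a per-unit tax.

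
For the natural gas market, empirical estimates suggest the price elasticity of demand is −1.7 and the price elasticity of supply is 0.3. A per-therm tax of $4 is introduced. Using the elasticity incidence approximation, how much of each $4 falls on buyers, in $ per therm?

Buyers bear ≈ $0.6 per therm.

Incidence ratio: buyers' share ≈ εs / (εs + |εd|) = 0.3 / (0.3 + 1.7) = 0.15.
So buyers bear ≈ 0.15 × $4 = $0.6; suppliers bear $3.4.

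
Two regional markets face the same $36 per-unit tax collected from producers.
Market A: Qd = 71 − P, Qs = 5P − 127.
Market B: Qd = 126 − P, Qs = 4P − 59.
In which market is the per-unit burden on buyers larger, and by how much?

Market A, by $1.2.

Market A: pre-tax P* = $33, Q* = 38; post-tax Q = 8; per-unit burden on buyers = $30.
Market B: pre-tax P* = $37, Q* = 89; post-tax Q = 60.2; per-unit burden on buyers = $28.8.
Difference: $30 vs $28.8 → market A is larger by $1.2.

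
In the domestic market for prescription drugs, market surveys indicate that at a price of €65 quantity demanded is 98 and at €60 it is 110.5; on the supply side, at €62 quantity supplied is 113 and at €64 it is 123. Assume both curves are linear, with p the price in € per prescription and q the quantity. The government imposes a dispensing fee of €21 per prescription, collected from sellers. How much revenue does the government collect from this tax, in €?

Tax revenue = €1533.

Demand slope: (110.5 − 98)/(60 − 65) = -2.5, so qd = 260.5 − 2.5p.
Supply slope: (123 − 113)/(64 − 62) = 5, so qs = 5p − 197.
Before the tax: set 260.5 − 2.5p = 5p − 197 → p* = €61, q* = 108.
With the tax collected from sellers, supply shifts: qs = 5(p − 21) − 197.
New equilibrium: consumers pay €75, sellers receive €54, q = 73. (Wedge: pb − ps = 21.)
Revenue = t · Q = 21 · 73 = €1533.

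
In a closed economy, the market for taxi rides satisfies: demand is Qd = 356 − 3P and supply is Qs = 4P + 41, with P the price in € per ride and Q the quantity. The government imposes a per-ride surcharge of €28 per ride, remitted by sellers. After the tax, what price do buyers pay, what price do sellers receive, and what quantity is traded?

Before the tax: set 356 − 3P = 4P + 41 → P* = €45, Q* = 221.
With the tax collected from sellers, supply shifts: Qs = 4(P − 28) + 41.
Solving gives Q = 173 with buyers paying €61 and sellers receiving €33 (the €28 wedge).
The less price-elastic side of the market bears the larger share of a per-unit tax.

Buyers pay €61; sellers receive €33; quantity = 173.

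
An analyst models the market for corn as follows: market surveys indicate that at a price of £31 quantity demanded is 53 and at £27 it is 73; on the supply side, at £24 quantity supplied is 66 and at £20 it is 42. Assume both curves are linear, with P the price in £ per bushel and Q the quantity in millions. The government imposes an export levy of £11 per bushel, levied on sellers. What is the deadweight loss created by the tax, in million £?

Deadweight loss = £165 million.

Demand slope: (73 − 53)/(27 − 31) = -5, so Qd = 208 − 5P.
Supply slope: (42 − 66)/(20 − 24) = 6, so Qs = 6P − 78.
Without the tax, 208 − 5P = 6P − 78 gives 11P = 286, so P* = £26 and Q* = 78.
With the tax collected from sellers, supply shifts: Qs = 6(P − 11) − 78.
Solving gives Q = 48 with buyers paying £32 and sellers receiving £21 (the £11 wedge).
Quantity falls by |ΔQ| = |78 − 48| = 30.
DWL = ½ · t · |ΔQ| = ½ · 11 · 30 = £165.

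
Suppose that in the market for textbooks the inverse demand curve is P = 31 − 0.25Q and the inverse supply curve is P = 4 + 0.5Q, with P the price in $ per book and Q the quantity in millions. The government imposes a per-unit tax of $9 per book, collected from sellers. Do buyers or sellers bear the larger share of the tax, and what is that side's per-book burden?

Rewrite in direct form: Qd = 124 − 4P and Qs = 2P − 8.
Without the tax, 124 − 4P = 2P − 8 gives 6P = 132, so P* = $22 and Q* = 36.
With the tax collected from sellers, supply shifts: Qs = 2(P − 9) − 8.
Solving gives Q = 24 with buyers paying $25 and sellers receiving $16 (the $9 wedge).
Per-book burden: buyers $3, sellers $6.
Sellers take the larger share because supply is less price-elastic here (demand slope 4 vs supply slope 2).

Sellers bear the larger share: $6 per book.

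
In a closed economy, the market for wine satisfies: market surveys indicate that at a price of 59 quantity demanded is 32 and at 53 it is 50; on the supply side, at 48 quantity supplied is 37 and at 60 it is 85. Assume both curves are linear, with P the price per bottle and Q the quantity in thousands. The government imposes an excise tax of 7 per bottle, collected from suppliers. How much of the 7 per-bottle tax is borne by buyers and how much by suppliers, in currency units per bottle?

Demand slope: (50 − 32)/(53 − 59) = -3, so Qd = 209 − 3P.
Supply slope: (85 − 37)/(60 − 48) = 4, so Qs = 4P − 155.
Before the tax: set 209 − 3P = 4P − 155 → P* = 52, Q* = 53.
With the tax collected from suppliers, supply shifts: Qs = 4(P − 7) − 155.
Solving gives Q = 41 with buyers paying 56 and suppliers receiving 49 (the 7 wedge).
Burden on buyers: 4; on suppliers: 3. (They sum to 7.)
The less price-elastic side of the market bears the larger share of a per-unit tax.

Buyers bear 4 per bottle; suppliers bear 3 per bottle.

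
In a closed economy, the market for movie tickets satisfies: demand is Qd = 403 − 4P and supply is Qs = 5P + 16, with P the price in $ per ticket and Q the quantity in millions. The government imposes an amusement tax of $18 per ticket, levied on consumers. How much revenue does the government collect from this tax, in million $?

Without the tax, 403 − 4P = 5P + 16 gives 9P = 387, so P* = $43 and Q* = 231.
With the tax collected from consumers, demand (in seller-price terms) shifts: Qd = 403 − 4(P + 18).
Solving gives Q = 191 with consumers paying $53 and suppliers receiving $35 (the $18 wedge).
Revenue = t · Q = 18 · 191 = $3438.

Tax revenue = $3438 million.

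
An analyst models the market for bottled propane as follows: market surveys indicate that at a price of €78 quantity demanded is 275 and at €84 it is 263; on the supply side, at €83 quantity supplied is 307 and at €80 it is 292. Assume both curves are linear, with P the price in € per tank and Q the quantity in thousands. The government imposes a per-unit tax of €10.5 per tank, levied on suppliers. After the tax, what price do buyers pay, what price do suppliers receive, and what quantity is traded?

Buyers pay €84.5; suppliers receive €74; quantity = 262.

Demand slope: (263 − 275)/(84 − 78) = -2, so Qd = 431 − 2P.
Supply slope: (292 − 307)/(80 − 83) = 5, so Qs = 5P − 108.
Without the tax, 431 − 2P = 5P − 108 gives 7P = 539, so P* = €77 and Q* = 277.
With the tax collected from suppliers, supply shifts: Qs = 5(P − 10.5) − 108.
New equilibrium: buyers pay €84.5, suppliers receive €74, Q = 262. (Wedge: Pb − Ps = 10.5.)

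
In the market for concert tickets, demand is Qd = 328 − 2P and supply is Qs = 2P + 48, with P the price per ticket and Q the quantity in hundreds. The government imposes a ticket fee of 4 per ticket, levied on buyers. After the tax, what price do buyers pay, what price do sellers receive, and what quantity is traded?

Before the tax: set 328 − 2P = 2P + 48 → P* = 70, Q* = 188.
With the tax collected from buyers, demand (in seller-price terms) shifts: Qd = 328 − 2(P + 4).
New equilibrium: buyers pay 72, sellers receive 68, Q = 184. (Wedge: Pb − Ps = 4.)

Buyers pay 72; sellers receive 68; quantity = 184.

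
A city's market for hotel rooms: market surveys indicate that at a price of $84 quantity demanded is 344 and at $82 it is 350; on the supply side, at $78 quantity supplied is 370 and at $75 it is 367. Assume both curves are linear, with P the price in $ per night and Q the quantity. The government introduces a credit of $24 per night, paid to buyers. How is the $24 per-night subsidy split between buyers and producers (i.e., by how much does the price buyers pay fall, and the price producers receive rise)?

Demand slope: (350 − 344)/(82 − 84) = -3, so Qd = 596 − 3P.
Supply slope: (367 − 370)/(75 − 78) = 1, so Qs = P + 292.
Before the subsidy: set 596 − 3P = P + 292 → P* = $76, Q* = 368.
With a per-unit subsidy paid to buyers, each effectively pays P − 24, so demand becomes Qd = 596 − 3(P − 24).
New equilibrium: buyers pay $70, producers receive $94, Q = 386. (Wedge: Pb − Ps = −24.)
Gain to buyers: $6; to producers: $18. (They sum to $24.)

Buyers gain $6 per night; producers gain $18 per night.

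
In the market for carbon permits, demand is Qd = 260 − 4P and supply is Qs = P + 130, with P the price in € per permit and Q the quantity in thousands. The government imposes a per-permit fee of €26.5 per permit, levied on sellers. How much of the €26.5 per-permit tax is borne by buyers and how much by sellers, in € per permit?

Without the tax, 260 − 4P = P + 130 gives 5P = 130, so P* = €26 and Q* = 156.
With the tax collected from sellers, supply shifts: Qs = (P − 26.5) + 130.
Solving gives Q = 134.8 with buyers paying €31.3 and sellers receiving €4.8 (the €26.5 wedge).
Burden on buyers: €5.3; on sellers: €21.2. (They sum to €26.5.)

Buyers bear €5.3 per permit; sellers bear €21.2 per permit.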